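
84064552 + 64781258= 148845810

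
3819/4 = 954+3/4 = 954.75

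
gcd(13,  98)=1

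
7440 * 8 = 59520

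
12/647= 12/647 = 0.02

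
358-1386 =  - 1028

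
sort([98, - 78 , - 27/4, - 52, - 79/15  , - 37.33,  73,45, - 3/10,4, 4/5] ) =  [-78, - 52, - 37.33 , - 27/4,  -  79/15  ,-3/10,4/5, 4, 45,73, 98 ]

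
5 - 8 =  -3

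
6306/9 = 700+2/3 =700.67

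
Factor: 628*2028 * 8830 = 2^5*3^1*5^1 * 13^2* 157^1*883^1 = 11245746720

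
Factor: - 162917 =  - 162917^1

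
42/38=21/19 = 1.11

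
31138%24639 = 6499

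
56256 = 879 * 64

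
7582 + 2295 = 9877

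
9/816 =3/272 = 0.01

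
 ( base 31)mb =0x2b5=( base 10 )693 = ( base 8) 1265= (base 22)19b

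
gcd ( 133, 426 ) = 1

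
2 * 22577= 45154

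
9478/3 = 9478/3 = 3159.33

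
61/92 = 61/92= 0.66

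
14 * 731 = 10234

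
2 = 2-0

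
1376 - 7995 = -6619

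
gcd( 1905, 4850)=5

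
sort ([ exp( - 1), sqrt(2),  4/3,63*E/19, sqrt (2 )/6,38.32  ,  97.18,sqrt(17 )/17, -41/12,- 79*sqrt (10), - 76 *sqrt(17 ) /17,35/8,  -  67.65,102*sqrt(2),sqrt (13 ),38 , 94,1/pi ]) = [ - 79*sqrt(10 ) , - 67.65 , - 76 * sqrt( 17 )/17, -41/12,sqrt( 2)/6, sqrt( 17 )/17, 1/pi,exp(-1) , 4/3,  sqrt(2 ),sqrt( 13),35/8,63*E/19,38,  38.32,94,97.18, 102*sqrt( 2 )] 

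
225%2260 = 225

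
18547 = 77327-58780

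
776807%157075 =148507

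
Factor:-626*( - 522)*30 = 2^3*3^3*5^1*29^1*313^1 = 9803160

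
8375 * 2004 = 16783500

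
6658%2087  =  397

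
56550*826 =46710300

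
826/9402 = 413/4701 = 0.09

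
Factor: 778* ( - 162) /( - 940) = 31509/235=3^4*5^( - 1 )*47^(-1)*389^1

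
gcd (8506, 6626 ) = 2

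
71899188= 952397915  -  880498727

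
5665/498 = 5665/498=11.38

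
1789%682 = 425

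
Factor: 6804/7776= 2^( - 3)*7^1 =7/8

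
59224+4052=63276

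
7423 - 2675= 4748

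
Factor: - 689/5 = - 5^( - 1 )*13^1*53^1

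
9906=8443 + 1463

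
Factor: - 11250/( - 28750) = 3^2*23^( - 1) = 9/23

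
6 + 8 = 14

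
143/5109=11/393 = 0.03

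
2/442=1/221 =0.00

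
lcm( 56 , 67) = 3752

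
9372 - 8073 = 1299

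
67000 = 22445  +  44555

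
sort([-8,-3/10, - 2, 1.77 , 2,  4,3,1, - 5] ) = [ - 8,  -  5,-2, - 3/10, 1 , 1.77,2 , 3,  4]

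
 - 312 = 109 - 421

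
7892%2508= 368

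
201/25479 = 67/8493 = 0.01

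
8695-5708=2987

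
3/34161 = 1/11387 = 0.00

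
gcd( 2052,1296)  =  108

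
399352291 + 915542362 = 1314894653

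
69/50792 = 69/50792 = 0.00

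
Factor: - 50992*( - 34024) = 1734951808  =  2^7*3187^1 *4253^1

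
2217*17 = 37689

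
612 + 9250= 9862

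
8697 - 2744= 5953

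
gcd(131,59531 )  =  1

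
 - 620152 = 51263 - 671415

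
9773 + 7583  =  17356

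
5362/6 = 2681/3 = 893.67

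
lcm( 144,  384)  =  1152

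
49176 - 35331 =13845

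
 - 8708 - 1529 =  - 10237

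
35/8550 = 7/1710 =0.00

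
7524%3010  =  1504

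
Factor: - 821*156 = -128076= - 2^2*3^1*13^1*821^1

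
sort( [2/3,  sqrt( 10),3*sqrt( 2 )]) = [2/3,  sqrt( 10),3*sqrt( 2 ) ]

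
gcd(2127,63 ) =3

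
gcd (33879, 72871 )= 1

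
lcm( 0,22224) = 0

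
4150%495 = 190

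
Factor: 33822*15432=521941104 = 2^4*3^3*643^1 * 1879^1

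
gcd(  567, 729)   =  81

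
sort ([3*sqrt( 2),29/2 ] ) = [ 3* sqrt(2 ),29/2]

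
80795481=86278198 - 5482717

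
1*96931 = 96931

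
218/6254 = 109/3127 = 0.03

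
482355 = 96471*5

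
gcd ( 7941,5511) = 3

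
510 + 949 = 1459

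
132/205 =132/205 = 0.64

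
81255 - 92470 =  - 11215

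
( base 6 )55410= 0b1111000011110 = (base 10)7710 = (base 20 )j5a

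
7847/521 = 15 + 32/521 = 15.06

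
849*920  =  781080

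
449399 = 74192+375207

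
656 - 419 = 237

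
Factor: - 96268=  - 2^2*41^1 * 587^1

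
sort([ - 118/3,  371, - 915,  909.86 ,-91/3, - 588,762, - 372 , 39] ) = [ - 915, - 588, - 372,  -  118/3, - 91/3,39, 371, 762, 909.86]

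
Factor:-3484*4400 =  - 2^6 * 5^2*11^1*13^1*67^1 = - 15329600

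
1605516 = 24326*66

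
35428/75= 472 + 28/75 = 472.37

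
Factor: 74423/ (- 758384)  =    -  2^( - 4) * 11^( - 1) * 19^1*  31^( - 1 )*139^( - 1)*3917^1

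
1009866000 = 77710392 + 932155608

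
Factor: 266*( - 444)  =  -118104=-2^3 * 3^1*7^1*19^1*37^1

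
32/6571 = 32/6571 = 0.00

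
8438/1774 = 4 + 671/887 = 4.76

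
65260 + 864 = 66124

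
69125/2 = 69125/2= 34562.50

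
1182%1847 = 1182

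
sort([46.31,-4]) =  [ - 4, 46.31 ]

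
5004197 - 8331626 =-3327429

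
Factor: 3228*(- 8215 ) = - 2^2*3^1*5^1*31^1 *53^1*269^1 = - 26518020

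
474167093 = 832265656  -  358098563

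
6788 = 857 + 5931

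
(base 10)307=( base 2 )100110011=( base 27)BA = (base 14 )17D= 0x133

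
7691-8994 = -1303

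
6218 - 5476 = 742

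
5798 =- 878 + 6676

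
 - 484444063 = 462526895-946970958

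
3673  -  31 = 3642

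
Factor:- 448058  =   - 2^1*13^1*19^1*907^1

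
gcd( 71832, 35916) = 35916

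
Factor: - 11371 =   -  83^1*137^1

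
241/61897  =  241/61897 = 0.00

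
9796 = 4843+4953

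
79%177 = 79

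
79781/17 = 4693  =  4693.00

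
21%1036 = 21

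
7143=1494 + 5649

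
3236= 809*4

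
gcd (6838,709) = 1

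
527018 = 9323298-8796280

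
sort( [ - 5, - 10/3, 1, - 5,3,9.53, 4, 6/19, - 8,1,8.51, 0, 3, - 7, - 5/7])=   [  -  8, - 7, - 5, - 5,-10/3 , - 5/7, 0, 6/19,1, 1,3,3,  4, 8.51, 9.53]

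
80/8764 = 20/2191 = 0.01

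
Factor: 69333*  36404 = 2^2 *3^1*11^2*19^1*191^1*479^1  =  2523998532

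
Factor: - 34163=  - 127^1* 269^1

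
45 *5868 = 264060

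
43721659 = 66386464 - 22664805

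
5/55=1/11 = 0.09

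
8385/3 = 2795 = 2795.00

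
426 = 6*71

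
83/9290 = 83/9290 = 0.01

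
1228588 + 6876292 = 8104880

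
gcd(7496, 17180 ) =4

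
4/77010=2/38505= 0.00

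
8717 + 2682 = 11399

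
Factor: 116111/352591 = 67^1 * 101^(  -  1) * 1733^1  *  3491^( - 1)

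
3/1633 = 3/1633  =  0.00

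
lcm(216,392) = 10584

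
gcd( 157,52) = 1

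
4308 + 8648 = 12956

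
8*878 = 7024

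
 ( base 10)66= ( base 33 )20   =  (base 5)231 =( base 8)102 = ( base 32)22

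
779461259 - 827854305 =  - 48393046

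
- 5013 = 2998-8011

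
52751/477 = 110 + 281/477 = 110.59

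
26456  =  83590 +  - 57134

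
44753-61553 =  - 16800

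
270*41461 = 11194470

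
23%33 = 23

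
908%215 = 48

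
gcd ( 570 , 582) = 6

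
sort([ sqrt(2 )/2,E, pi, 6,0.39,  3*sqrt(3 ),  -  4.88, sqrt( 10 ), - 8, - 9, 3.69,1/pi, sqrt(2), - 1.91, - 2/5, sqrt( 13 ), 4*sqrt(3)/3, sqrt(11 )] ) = [-9, - 8, - 4.88, - 1.91, - 2/5,  1/pi,  0.39, sqrt(2 ) /2,sqrt( 2), 4*sqrt( 3 )/3, E, pi,sqrt( 10 ), sqrt (11), sqrt(13 ), 3.69,3*sqrt (3 ), 6 ] 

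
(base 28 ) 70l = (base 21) ca7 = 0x1585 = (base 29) 6fs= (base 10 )5509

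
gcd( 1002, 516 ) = 6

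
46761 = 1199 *39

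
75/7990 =15/1598=0.01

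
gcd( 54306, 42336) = 126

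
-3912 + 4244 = 332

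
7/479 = 7/479 = 0.01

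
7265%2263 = 476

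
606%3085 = 606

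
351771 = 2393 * 147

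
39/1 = 39 = 39.00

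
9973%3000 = 973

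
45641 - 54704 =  - 9063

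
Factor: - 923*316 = -2^2*13^1*71^1 * 79^1  =  - 291668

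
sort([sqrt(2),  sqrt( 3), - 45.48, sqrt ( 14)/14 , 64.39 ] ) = [-45.48, sqrt(14 ) /14,sqrt(2), sqrt(3), 64.39]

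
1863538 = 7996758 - 6133220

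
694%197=103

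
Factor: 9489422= 2^1*4744711^1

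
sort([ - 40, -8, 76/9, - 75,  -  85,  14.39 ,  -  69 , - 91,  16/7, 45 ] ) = [ - 91, - 85 ,  -  75,-69, - 40,- 8, 16/7,76/9,14.39,45] 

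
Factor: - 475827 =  - 3^1*11^1*14419^1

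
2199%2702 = 2199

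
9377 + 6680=16057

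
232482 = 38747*6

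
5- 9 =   -  4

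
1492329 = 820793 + 671536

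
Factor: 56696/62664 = 19/21 = 3^(-1 )* 7^(-1)*19^1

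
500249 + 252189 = 752438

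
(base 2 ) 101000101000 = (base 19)73g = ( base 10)2600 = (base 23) 4l1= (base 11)1a54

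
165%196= 165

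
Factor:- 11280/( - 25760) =2^( - 1 )*3^1 * 7^( - 1)* 23^(-1 )* 47^1= 141/322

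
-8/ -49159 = 8/49159 =0.00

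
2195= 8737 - 6542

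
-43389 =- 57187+13798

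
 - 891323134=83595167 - 974918301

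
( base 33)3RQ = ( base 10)4184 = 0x1058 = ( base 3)12201222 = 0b1000001011000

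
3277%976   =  349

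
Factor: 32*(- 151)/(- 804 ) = 2^3*3^( - 1)*67^(-1 )*151^1 = 1208/201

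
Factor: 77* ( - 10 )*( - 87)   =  2^1*3^1 * 5^1  *7^1  *  11^1 * 29^1  =  66990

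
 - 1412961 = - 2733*517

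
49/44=49/44 = 1.11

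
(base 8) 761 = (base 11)412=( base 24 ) KH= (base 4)13301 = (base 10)497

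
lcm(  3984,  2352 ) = 195216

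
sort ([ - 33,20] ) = [  -  33,20] 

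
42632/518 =21316/259 = 82.30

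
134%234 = 134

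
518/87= 518/87 = 5.95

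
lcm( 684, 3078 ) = 6156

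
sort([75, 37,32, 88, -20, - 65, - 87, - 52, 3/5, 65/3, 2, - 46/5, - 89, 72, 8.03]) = [ - 89, - 87, - 65, - 52,-20, - 46/5,3/5, 2,8.03, 65/3, 32,37,72, 75, 88 ]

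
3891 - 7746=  - 3855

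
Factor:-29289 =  -3^1*13^1*751^1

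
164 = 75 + 89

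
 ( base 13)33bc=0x1C55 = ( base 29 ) 8i3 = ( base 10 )7253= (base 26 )AIP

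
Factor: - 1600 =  - 2^6 * 5^2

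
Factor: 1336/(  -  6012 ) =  - 2/9 = -2^1*3^(-2)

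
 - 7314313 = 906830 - 8221143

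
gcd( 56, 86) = 2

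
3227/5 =3227/5 = 645.40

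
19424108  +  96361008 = 115785116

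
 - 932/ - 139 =6 + 98/139 = 6.71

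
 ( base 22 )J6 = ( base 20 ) 114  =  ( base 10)424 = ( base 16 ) 1a8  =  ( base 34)cg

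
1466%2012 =1466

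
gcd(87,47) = 1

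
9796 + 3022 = 12818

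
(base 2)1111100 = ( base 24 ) 54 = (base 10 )124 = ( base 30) 44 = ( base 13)97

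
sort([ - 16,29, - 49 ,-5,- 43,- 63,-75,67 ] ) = [-75, - 63,-49, - 43, - 16, - 5,29, 67]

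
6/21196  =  3/10598 =0.00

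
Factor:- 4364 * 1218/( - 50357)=2^3*3^1*7^1  *  29^1 * 37^( - 1 )*1091^1*1361^(-1) = 5315352/50357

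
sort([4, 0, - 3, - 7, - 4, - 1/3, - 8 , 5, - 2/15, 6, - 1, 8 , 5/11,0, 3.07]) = [ - 8,  -  7, - 4, - 3, - 1, - 1/3, - 2/15, 0, 0,  5/11, 3.07,4 , 5, 6,  8 ] 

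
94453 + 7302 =101755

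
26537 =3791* 7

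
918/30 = 30 + 3/5 = 30.60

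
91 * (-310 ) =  - 28210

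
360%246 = 114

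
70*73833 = 5168310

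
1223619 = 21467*57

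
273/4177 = 273/4177 = 0.07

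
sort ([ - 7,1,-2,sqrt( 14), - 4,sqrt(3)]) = [ - 7, - 4, - 2,1,sqrt(3 ) , sqrt(14 )]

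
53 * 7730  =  409690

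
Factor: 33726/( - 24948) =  - 2^(  -  1 )*3^ ( - 3)*73^1 =- 73/54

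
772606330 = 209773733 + 562832597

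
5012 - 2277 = 2735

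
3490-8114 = - 4624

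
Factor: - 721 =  - 7^1 * 103^1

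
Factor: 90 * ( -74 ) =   -  2^2*3^2*5^1*37^1= -6660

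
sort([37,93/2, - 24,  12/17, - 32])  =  [ - 32, - 24,12/17,37,93/2]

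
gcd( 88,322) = 2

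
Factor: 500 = 2^2*5^3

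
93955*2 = 187910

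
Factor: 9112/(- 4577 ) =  - 2^3*17^1*23^( -1 )*67^1*199^( - 1)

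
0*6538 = 0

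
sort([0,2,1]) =[0,1,2]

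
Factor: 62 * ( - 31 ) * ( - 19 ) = 36518 = 2^1*19^1*31^2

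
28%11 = 6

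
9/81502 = 9/81502 = 0.00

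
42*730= 30660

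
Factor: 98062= 2^1 * 49031^1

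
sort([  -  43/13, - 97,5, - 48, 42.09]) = [ - 97,-48, - 43/13,5, 42.09 ] 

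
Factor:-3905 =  - 5^1 * 11^1*71^1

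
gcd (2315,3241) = 463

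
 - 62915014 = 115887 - 63030901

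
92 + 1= 93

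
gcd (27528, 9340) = 4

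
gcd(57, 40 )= 1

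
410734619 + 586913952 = 997648571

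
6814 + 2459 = 9273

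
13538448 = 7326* 1848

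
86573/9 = 86573/9 = 9619.22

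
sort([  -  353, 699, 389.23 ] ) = [ - 353, 389.23, 699]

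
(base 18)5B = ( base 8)145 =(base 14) 73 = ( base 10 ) 101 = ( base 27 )3K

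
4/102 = 2/51=0.04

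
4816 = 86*56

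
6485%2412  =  1661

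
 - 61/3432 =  - 1 + 3371/3432 = - 0.02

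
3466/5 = 693 + 1/5 = 693.20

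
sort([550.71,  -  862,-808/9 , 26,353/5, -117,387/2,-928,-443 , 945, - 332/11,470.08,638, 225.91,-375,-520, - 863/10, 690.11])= [ - 928, -862 , - 520, - 443,-375, - 117, - 808/9, - 863/10,-332/11,26,353/5,387/2, 225.91,  470.08,550.71,638,  690.11,945 ] 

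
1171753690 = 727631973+444121717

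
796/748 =1 + 12/187  =  1.06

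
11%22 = 11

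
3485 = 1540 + 1945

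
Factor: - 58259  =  -17^1*23^1*149^1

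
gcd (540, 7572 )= 12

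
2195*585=1284075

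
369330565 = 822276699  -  452946134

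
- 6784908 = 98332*(-69)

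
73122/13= 73122/13 = 5624.77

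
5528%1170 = 848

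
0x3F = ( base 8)77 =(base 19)36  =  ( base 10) 63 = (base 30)23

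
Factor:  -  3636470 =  -2^1*5^1*17^1*21391^1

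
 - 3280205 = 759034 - 4039239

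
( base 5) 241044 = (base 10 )8899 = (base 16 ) 22C3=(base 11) 6760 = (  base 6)105111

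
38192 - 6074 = 32118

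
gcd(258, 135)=3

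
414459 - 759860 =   -  345401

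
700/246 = 350/123 = 2.85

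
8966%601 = 552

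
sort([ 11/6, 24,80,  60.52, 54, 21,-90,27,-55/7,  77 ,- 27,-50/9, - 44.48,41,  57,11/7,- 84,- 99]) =[ -99,-90, - 84,-44.48, - 27,-55/7, - 50/9 , 11/7, 11/6,21, 24 , 27,41,54,57,60.52,77,80]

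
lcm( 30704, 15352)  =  30704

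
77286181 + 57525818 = 134811999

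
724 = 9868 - 9144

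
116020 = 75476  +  40544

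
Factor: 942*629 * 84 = 49771512 = 2^3*3^2*7^1*17^1*37^1*157^1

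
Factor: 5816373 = 3^1 * 1938791^1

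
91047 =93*979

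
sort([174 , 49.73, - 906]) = [  -  906, 49.73,174 ] 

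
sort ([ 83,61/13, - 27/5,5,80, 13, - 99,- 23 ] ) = [ - 99, - 23, -27/5,61/13,  5 , 13,80,83]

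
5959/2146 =5959/2146  =  2.78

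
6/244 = 3/122 =0.02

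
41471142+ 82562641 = 124033783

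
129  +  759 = 888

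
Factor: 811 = 811^1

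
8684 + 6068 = 14752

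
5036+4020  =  9056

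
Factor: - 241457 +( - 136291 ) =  - 377748 = - 2^2*3^2 * 7^1*1499^1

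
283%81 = 40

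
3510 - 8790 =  - 5280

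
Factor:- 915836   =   - 2^2* 228959^1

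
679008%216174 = 30486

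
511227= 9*56803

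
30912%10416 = 10080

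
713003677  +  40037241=753040918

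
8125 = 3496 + 4629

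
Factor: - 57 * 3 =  -3^2 * 19^1 = - 171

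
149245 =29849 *5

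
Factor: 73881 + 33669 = 107550 =2^1*3^2*5^2*239^1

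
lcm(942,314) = 942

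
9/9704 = 9/9704 =0.00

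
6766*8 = 54128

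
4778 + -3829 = 949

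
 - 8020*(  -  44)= 352880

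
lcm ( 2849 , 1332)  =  102564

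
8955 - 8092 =863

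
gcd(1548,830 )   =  2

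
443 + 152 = 595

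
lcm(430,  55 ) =4730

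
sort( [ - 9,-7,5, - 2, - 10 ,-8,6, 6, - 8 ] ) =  [  -  10, - 9,-8, - 8, - 7, - 2,5 , 6,6]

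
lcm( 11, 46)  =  506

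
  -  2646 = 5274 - 7920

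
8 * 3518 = 28144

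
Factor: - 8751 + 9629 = 2^1*439^1 = 878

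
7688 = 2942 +4746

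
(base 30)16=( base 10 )36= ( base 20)1G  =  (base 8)44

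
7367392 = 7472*986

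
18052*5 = 90260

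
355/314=355/314 =1.13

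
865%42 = 25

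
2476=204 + 2272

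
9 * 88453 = 796077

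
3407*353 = 1202671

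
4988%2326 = 336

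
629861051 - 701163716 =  - 71302665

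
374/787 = 374/787 = 0.48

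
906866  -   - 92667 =999533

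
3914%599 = 320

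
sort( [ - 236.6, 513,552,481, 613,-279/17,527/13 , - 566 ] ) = [ - 566, - 236.6,-279/17, 527/13, 481,513, 552, 613 ]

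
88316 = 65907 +22409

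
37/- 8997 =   -  1 + 8960/8997  =  - 0.00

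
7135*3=21405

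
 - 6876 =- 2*3438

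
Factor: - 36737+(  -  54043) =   -  2^2 * 3^1 * 5^1*17^1 * 89^1 = - 90780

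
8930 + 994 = 9924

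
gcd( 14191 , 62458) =1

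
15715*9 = 141435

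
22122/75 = 294+ 24/25 = 294.96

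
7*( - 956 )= - 6692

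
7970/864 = 9+97/432 = 9.22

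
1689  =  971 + 718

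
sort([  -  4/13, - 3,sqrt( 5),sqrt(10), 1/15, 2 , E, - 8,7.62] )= [  -  8,  -  3, - 4/13 , 1/15,2,sqrt( 5), E,sqrt( 10 ), 7.62]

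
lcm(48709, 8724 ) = 584508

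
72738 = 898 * 81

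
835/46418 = 835/46418 = 0.02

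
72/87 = 24/29=0.83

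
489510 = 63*7770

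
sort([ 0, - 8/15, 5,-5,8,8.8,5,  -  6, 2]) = [- 6, - 5,-8/15,0,2,5,5 , 8, 8.8] 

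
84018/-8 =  - 10503+3/4 = - 10502.25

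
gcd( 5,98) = 1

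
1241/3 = 1241/3 = 413.67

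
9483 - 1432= 8051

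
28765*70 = 2013550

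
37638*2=75276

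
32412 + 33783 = 66195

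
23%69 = 23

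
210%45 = 30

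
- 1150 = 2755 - 3905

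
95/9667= 95/9667  =  0.01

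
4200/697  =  6 + 18/697 = 6.03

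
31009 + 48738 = 79747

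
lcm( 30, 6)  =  30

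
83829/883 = 83829/883 = 94.94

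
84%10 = 4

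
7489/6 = 1248 + 1/6  =  1248.17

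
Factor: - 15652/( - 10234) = 26/17 = 2^1*13^1*17^( - 1)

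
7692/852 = 9 + 2/71 = 9.03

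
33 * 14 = 462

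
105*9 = 945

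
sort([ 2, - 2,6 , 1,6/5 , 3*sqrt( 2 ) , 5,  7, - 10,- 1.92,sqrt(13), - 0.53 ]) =[ - 10, - 2, - 1.92, - 0.53,  1,  6/5,  2,sqrt(13 ) , 3*sqrt (2),5 , 6,7 ] 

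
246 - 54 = 192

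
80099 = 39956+40143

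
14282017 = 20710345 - 6428328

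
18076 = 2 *9038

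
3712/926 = 1856/463 = 4.01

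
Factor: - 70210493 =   -  17^1*173^1*23873^1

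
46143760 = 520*88738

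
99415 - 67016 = 32399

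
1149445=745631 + 403814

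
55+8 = 63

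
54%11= 10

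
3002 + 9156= 12158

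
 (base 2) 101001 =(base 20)21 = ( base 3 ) 1112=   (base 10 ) 41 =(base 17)27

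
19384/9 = 2153 + 7/9= 2153.78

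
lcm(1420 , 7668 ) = 38340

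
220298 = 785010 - 564712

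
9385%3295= 2795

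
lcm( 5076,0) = 0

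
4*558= 2232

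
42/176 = 21/88 = 0.24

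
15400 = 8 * 1925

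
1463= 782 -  - 681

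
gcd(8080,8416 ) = 16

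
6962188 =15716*443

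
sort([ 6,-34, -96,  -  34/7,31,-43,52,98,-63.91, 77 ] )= [-96, - 63.91,-43,  -  34,  -  34/7,6,31,52,  77,98 ] 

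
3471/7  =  495 + 6/7 = 495.86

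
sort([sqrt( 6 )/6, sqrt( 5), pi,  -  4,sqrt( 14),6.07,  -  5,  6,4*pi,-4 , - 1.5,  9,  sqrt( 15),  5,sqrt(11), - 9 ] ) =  [ -9, - 5,-4, - 4 , - 1.5,sqrt (6) /6,  sqrt( 5 ),pi,sqrt(11),sqrt( 14 ) , sqrt( 15), 5, 6 , 6.07,9,4 * pi ]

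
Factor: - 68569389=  - 3^3*7^1*362801^1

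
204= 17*12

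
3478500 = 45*77300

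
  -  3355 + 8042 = 4687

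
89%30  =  29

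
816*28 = 22848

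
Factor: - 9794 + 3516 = -6278 = -2^1*43^1*73^1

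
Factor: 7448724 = 2^2*3^2*206909^1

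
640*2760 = 1766400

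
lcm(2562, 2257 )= 94794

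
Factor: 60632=2^3*11^1 * 13^1*53^1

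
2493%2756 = 2493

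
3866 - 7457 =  - 3591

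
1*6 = 6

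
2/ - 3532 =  - 1 + 1765/1766 = -0.00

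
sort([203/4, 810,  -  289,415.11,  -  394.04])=[  -  394.04,  -  289, 203/4,415.11,810] 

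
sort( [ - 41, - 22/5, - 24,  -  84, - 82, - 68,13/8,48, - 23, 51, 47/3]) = [ - 84,-82,-68 ,  -  41,-24 , - 23, - 22/5, 13/8,47/3, 48, 51]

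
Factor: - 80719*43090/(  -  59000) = 2^ ( - 2 )*5^( - 2)*31^1*53^1*59^( - 1) * 139^1*1523^1 = 347818171/5900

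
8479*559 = 4739761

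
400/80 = 5=5.00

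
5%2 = 1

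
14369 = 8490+5879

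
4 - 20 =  - 16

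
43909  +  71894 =115803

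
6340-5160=1180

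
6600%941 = 13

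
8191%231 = 106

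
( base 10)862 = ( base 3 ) 1011221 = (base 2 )1101011110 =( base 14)458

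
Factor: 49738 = 2^1 * 13^1*1913^1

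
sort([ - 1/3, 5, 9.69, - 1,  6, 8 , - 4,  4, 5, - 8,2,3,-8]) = [ - 8,  -  8,  -  4, - 1, - 1/3, 2,3, 4 , 5,  5,6,8, 9.69]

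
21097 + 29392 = 50489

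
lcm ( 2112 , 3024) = 133056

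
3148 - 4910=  - 1762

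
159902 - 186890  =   - 26988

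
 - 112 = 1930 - 2042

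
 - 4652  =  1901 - 6553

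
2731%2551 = 180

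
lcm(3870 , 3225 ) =19350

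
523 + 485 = 1008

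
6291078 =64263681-57972603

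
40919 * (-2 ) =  - 81838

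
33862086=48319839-14457753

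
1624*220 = 357280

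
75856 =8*9482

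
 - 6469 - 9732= -16201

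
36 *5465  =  196740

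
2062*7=14434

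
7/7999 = 7/7999 =0.00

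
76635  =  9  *8515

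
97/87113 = 97/87113 = 0.00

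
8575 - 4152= 4423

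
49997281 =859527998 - 809530717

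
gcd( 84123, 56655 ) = 9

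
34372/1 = 34372 =34372.00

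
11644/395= 11644/395 =29.48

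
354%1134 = 354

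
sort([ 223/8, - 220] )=[-220,223/8 ]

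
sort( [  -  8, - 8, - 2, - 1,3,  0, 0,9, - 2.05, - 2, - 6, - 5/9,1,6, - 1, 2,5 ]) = [ - 8, - 8, - 6, - 2.05,- 2,-2, - 1, - 1, - 5/9,0, 0,1, 2,3, 5, 6 , 9 ]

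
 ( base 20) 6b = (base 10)131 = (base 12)ab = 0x83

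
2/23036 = 1/11518=0.00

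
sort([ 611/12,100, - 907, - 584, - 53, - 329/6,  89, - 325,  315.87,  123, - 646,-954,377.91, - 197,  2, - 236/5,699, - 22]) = [-954, - 907, - 646, - 584, - 325, - 197 , - 329/6, - 53, - 236/5, - 22, 2 , 611/12, 89,100,  123,315.87,377.91, 699 ]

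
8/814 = 4/407 = 0.01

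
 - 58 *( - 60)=3480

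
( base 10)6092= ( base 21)DH2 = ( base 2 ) 1011111001100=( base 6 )44112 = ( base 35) 4Y2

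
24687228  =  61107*404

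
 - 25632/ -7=25632/7=3661.71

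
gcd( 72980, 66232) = 4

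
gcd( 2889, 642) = 321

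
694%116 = 114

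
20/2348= 5/587 = 0.01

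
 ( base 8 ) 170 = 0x78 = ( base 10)120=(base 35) 3f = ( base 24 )50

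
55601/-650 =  - 86+ 23/50=-85.54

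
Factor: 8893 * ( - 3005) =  - 5^1*601^1*8893^1 = -26723465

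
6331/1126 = 5+701/1126=5.62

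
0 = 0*19420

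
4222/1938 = 2111/969 = 2.18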